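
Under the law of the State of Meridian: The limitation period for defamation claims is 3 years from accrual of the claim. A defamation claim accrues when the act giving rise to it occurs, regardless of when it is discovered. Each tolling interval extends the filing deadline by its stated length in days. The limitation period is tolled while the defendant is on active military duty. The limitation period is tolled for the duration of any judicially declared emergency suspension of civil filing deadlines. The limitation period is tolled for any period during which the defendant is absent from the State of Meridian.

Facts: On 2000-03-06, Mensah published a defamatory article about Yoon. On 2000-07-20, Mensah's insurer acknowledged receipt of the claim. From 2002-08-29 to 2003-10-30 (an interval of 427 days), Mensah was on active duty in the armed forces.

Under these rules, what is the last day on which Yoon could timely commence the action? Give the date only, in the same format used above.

2004-05-06

The claim accrued on 2000-03-06, the date of the act.
Adding the 3 years base period to 2000-03-06 gives a deadline of 2003-03-06, before any tolling.
Because the defendant's active military service ran from 2002-08-29 to 2003-10-30, the deadline is extended by 427 days to 2004-05-06.
None of the other events listed affects the running of the period under the stated rules.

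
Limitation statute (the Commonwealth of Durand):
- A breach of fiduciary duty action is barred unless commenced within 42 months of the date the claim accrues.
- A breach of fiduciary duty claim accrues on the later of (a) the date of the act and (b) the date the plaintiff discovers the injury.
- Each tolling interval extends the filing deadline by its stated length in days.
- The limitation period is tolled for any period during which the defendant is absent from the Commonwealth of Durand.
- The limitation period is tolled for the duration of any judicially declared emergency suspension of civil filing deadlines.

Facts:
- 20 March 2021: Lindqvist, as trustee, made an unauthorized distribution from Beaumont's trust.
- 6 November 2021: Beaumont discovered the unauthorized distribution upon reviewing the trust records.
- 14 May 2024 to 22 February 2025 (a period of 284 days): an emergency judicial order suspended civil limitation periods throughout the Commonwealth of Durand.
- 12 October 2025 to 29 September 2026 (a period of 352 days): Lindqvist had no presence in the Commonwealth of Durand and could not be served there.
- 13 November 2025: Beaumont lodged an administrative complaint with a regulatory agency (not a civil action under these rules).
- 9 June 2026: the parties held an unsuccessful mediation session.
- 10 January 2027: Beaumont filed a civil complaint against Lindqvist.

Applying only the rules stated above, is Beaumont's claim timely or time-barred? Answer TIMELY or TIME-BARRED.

TIMELY

Taking the later of the act (20 March 2021) and discovery (6 November 2021), the claim accrued on 6 November 2021.
The untolled deadline — 42 months after 6 November 2021 — is 6 May 2025.
The period was tolled for 284 days by the emergency suspension of filing deadlines (14 May 2024 to 22 February 2025), pushing the deadline to 14 February 2026.
Because the defendant's absence from the jurisdiction ran from 12 October 2025 to 29 September 2026, the deadline is extended by 352 days to 1 February 2027.
Nothing else in the chronology tolls or restarts the period.
Beaumont filed on 10 January 2027, before the 1 February 2027 deadline, so the action is timely.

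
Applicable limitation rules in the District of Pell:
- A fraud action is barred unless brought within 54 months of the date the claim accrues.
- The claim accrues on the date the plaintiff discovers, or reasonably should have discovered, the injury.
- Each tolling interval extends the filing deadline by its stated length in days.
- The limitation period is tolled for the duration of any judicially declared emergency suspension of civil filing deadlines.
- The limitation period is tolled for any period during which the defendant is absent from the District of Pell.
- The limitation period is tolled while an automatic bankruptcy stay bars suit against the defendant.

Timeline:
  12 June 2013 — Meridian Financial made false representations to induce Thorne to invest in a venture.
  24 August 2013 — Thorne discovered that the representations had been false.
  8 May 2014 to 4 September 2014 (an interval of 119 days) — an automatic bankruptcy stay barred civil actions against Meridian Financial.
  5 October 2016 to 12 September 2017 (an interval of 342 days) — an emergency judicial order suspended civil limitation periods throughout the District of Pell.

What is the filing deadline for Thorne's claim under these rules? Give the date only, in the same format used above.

Under the discovery rule, the claim accrued on 24 August 2013, when Thorne discovered the injury — not on the 12 June 2013 date of the underlying act.
54 months from 24 August 2013 is 24 February 2018.
Because the automatic bankruptcy stay ran from 8 May 2014 to 4 September 2014, the deadline is extended by 119 days to 23 June 2018.
Because the emergency suspension of filing deadlines ran from 5 October 2016 to 12 September 2017, the deadline is extended by 342 days to 31 May 2019.

31 May 2019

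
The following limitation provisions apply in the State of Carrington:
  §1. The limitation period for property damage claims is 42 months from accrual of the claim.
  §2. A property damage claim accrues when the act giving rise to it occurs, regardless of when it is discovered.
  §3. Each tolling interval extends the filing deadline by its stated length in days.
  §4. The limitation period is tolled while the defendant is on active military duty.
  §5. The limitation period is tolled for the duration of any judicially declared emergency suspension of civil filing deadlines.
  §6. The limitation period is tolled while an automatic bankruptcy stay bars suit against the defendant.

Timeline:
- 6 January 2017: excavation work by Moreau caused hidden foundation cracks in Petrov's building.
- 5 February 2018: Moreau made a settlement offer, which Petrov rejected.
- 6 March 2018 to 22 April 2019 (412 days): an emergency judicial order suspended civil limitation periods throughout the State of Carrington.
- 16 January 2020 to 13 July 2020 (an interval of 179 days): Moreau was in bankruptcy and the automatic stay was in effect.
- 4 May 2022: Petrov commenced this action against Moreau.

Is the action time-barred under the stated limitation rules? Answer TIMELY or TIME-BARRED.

TIME-BARRED

The claim accrued on 6 January 2017, when the wrongful act occurred.
Adding the 42 months base period to 6 January 2017 gives a deadline of 6 July 2020, before any tolling.
The emergency suspension of filing deadlines from 6 March 2018 to 22 April 2019 tolled the period for 412 days, extending the deadline to 22 August 2021.
The automatic bankruptcy stay from 16 January 2020 to 13 July 2020 tolled the period for 179 days, extending the deadline to 17 February 2022.
None of the other events listed affects the running of the period under the stated rules.
The 4 May 2022 filing falls after the 17 February 2022 deadline; the claim is time-barred.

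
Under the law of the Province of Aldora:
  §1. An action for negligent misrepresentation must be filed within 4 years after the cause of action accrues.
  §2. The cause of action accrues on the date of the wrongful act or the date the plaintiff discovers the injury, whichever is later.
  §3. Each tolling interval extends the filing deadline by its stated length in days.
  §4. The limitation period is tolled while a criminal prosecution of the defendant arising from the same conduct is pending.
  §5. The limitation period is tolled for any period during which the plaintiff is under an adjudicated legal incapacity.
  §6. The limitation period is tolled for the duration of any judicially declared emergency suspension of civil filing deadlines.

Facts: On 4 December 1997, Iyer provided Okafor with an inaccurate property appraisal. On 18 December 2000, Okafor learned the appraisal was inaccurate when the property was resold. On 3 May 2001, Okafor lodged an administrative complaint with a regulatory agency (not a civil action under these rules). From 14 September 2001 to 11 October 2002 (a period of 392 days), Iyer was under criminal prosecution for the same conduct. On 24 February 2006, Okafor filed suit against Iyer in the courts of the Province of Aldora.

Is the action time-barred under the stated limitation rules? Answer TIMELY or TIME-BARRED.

TIME-BARRED

The claim accrued on 18 December 2000 — the later of the 4 December 1997 act and the 18 December 2000 discovery.
Adding the 4 years base period to 18 December 2000 gives a deadline of 18 December 2004, before any tolling.
Because the pending criminal prosecution ran from 14 September 2001 to 11 October 2002, the deadline is extended by 392 days to 14 January 2006.
None of the other events listed affects the running of the period under the stated rules.
Filing on 24 February 2006 missed the 14 January 2006 deadline — the action is time-barred.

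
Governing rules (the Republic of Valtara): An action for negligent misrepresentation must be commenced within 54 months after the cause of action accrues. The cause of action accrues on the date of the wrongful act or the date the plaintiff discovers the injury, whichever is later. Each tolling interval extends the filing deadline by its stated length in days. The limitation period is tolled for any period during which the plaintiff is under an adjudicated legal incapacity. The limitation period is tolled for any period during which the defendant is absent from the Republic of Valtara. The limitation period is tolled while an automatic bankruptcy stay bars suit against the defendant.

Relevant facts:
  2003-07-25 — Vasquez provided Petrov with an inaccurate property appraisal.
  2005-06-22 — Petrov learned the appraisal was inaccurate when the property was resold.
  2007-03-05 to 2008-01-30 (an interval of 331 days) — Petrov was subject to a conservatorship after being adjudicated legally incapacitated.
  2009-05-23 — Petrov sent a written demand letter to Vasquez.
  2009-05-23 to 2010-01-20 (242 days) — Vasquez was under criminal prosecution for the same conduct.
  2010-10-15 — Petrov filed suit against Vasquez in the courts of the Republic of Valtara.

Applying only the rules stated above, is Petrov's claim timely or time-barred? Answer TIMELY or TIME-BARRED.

Because discovery on 2005-06-22 post-dates the 2003-07-25 act, accrual under the later-of rule falls on 2005-06-22.
The untolled deadline — 54 months after 2005-06-22 — is 2009-12-22.
The plaintiff's legal incapacity from 2007-03-05 to 2008-01-30 tolled the period for 331 days, extending the deadline to 2010-11-18.
Although a criminal prosecution ran from 2009-05-23 to 2010-01-20, the stated rules do not make that a tolling event, so it is disregarded.
Nothing else in the chronology tolls or restarts the period.
The 2010-10-15 filing precedes the 2010-11-18 deadline; the claim is timely.

TIMELY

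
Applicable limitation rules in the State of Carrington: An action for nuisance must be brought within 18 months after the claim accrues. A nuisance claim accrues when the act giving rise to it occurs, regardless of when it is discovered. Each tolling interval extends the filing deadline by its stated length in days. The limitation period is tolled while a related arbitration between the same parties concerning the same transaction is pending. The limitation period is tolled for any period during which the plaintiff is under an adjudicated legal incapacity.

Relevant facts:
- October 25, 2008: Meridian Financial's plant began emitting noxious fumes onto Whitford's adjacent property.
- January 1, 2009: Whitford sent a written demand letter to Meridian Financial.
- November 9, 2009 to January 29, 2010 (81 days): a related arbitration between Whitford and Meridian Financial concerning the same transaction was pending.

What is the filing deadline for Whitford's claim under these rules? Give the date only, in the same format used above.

July 15, 2010

The claim accrued on October 25, 2008, the date of the act.
Adding the 18 months base period to October 25, 2008 gives a deadline of April 25, 2010, before any tolling.
The pending related arbitration from November 9, 2009 to January 29, 2010 tolled the period for 81 days, extending the deadline to July 15, 2010.
Nothing else in the chronology tolls or restarts the period.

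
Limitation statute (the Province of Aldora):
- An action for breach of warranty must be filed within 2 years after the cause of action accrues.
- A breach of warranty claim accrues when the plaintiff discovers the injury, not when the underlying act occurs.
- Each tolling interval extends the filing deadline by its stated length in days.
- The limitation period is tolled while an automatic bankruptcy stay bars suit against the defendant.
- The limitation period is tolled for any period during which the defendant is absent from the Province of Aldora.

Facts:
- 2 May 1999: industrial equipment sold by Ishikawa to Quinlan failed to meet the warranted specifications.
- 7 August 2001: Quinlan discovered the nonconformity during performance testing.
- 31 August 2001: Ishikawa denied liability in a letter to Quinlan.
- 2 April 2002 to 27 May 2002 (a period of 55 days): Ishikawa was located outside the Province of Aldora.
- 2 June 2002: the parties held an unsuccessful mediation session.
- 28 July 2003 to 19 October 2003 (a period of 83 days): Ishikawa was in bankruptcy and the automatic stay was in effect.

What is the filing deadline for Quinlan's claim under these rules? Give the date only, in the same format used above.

The claim did not accrue until Quinlan discovered the injury on 7 August 2001; the 2 May 1999 act date does not start the clock under the stated rule.
2 years from 7 August 2001 is 7 August 2003.
The defendant's absence from the jurisdiction from 2 April 2002 to 27 May 2002 tolled the period for 55 days, extending the deadline to 1 October 2003.
The automatic bankruptcy stay from 28 July 2003 to 19 October 2003 tolled the period for 83 days, extending the deadline to 23 December 2003.
The other events in the timeline have no effect on the limitation period under the stated rules.

23 December 2003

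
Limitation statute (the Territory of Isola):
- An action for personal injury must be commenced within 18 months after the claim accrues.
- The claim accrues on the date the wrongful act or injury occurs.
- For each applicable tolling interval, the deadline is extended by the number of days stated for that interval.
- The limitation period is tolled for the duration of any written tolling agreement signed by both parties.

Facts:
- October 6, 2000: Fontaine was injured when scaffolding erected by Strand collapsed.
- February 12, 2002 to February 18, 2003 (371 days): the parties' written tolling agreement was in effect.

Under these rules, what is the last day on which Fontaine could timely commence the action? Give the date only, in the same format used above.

The limitation period began to run on October 6, 2000.
Adding the 18 months base period to October 6, 2000 gives a deadline of April 6, 2002, before any tolling.
The period was tolled for 371 days by the written tolling agreement (February 12, 2002 to February 18, 2003), pushing the deadline to April 12, 2003.

April 12, 2003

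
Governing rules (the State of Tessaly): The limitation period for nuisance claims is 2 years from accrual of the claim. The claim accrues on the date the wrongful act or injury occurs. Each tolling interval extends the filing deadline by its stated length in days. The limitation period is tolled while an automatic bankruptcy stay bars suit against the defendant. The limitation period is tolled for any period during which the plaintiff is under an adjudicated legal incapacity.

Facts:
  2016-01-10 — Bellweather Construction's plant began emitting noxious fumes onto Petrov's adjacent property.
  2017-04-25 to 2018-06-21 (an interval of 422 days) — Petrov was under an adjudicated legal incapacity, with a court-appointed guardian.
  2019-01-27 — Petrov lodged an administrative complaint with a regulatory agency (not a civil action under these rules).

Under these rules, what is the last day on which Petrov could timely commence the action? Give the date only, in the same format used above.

2019-03-08

The limitation period began to run on 2016-01-10.
The untolled deadline — 2 years after 2016-01-10 — is 2018-01-10.
Because the plaintiff's legal incapacity ran from 2017-04-25 to 2018-06-21, the deadline is extended by 422 days to 2019-03-08.
The other events in the timeline have no effect on the limitation period under the stated rules.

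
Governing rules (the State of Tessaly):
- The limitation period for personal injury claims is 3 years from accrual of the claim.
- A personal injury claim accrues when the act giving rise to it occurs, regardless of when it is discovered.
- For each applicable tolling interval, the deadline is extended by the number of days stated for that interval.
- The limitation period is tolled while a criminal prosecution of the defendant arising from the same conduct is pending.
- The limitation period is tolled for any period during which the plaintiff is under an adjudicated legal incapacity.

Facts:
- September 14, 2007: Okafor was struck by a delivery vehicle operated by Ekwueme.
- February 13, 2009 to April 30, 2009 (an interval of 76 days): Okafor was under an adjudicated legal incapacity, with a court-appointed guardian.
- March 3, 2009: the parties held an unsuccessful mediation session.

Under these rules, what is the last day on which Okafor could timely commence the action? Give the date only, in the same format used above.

November 29, 2010

The limitation period began to run on September 14, 2007.
3 years from September 14, 2007 is September 14, 2010.
Because the plaintiff's legal incapacity ran from February 13, 2009 to April 30, 2009, the deadline is extended by 76 days to November 29, 2010.
Nothing else in the chronology tolls or restarts the period.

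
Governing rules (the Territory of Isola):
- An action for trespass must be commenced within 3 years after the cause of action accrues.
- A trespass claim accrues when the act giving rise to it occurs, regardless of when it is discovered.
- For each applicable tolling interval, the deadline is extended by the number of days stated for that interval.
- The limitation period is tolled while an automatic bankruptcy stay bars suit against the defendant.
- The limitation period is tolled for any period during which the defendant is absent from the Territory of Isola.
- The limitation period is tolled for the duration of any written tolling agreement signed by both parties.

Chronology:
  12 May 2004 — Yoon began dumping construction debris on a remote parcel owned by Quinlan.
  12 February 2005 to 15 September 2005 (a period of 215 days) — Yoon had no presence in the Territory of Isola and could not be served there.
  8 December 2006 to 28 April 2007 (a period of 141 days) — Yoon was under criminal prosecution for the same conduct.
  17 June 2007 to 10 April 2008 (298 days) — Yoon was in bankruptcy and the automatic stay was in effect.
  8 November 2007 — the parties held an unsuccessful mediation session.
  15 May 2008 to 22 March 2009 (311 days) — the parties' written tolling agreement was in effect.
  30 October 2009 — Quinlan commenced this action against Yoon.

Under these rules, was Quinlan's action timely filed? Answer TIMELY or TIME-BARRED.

The cause of action accrued on 12 May 2004, the date of the act.
3 years from 12 May 2004 is 12 May 2007.
The period was tolled for 215 days by the defendant's absence from the jurisdiction (12 February 2005 to 15 September 2005), pushing the deadline to 13 December 2007.
Because the automatic bankruptcy stay ran from 17 June 2007 to 10 April 2008, the deadline is extended by 298 days to 6 October 2008.
The written tolling agreement from 15 May 2008 to 22 March 2009 tolled the period for 311 days, extending the deadline to 13 August 2009.
No stated provision tolls the period for a criminal prosecution, so the interval from 8 December 2006 to 28 April 2007 has no effect on the deadline.
The other events in the timeline have no effect on the limitation period under the stated rules.
Filing on 30 October 2009 missed the 13 August 2009 deadline — the action is time-barred.

TIME-BARRED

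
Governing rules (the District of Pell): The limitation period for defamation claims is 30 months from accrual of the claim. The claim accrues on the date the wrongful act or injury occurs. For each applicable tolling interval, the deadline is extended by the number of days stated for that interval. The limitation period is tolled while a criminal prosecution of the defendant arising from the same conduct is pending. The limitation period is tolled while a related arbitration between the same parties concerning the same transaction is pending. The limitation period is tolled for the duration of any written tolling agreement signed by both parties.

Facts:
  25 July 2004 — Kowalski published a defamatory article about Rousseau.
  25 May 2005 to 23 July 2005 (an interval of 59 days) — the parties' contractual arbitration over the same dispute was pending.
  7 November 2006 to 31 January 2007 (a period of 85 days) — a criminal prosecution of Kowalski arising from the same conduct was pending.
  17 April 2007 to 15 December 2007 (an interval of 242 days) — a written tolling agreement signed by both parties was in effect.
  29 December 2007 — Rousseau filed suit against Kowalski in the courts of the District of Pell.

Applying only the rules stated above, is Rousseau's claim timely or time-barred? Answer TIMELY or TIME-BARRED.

The claim accrued on 25 July 2004, the date of the act.
30 months from 25 July 2004 is 25 January 2007.
The period was tolled for 59 days by the pending related arbitration (25 May 2005 to 23 July 2005), pushing the deadline to 25 March 2007.
The pending criminal prosecution from 7 November 2006 to 31 January 2007 tolled the period for 85 days, extending the deadline to 18 June 2007.
Because the written tolling agreement ran from 17 April 2007 to 15 December 2007, the deadline is extended by 242 days to 15 February 2008.
Filing on 29 December 2007 beat the 15 February 2008 deadline — the action is timely.

TIMELY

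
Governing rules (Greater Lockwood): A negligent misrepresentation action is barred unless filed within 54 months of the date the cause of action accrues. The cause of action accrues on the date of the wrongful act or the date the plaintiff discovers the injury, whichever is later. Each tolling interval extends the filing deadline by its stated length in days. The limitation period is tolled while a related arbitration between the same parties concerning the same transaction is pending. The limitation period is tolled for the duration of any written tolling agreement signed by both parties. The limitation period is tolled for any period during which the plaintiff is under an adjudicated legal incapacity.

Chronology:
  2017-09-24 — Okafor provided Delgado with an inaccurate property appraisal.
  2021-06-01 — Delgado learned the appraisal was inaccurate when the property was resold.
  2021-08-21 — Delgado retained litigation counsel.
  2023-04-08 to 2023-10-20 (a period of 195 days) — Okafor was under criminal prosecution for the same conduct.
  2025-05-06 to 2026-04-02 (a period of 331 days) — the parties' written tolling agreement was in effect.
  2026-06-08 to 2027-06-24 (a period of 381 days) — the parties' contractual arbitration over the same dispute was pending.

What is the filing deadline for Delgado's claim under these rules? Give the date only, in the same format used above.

2027-11-13

Taking the later of the act (2017-09-24) and discovery (2021-06-01), the claim accrued on 2021-06-01.
Adding the 54 months base period to 2021-06-01 gives a deadline of 2025-12-01, before any tolling.
The period was tolled for 331 days by the written tolling agreement (2025-05-06 to 2026-04-02), pushing the deadline to 2026-10-28.
Because the pending related arbitration ran from 2026-06-08 to 2027-06-24, the deadline is extended by 381 days to 2027-11-13.
Although a criminal prosecution ran from 2023-04-08 to 2023-10-20, the stated rules do not make that a tolling event, so it is disregarded.
None of the other events listed affects the running of the period under the stated rules.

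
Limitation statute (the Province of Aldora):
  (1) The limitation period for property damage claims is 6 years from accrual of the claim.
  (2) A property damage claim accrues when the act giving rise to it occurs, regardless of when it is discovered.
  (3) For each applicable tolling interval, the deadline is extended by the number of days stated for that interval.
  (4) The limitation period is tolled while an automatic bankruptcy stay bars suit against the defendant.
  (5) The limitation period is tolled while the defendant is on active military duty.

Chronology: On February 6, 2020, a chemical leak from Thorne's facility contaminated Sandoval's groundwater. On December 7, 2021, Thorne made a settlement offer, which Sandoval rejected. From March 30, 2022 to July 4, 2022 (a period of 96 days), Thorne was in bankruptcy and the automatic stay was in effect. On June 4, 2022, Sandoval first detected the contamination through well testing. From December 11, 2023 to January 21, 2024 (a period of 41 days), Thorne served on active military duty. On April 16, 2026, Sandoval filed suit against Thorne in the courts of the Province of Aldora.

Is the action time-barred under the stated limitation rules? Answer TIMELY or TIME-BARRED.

TIMELY

The claim accrued on February 6, 2020, when the wrongful act occurred; under the stated occurrence rule the June 4, 2022 discovery does not delay accrual.
6 years from February 6, 2020 is February 6, 2026.
The period was tolled for 96 days by the automatic bankruptcy stay (March 30, 2022 to July 4, 2022), pushing the deadline to May 13, 2026.
Because the defendant's active military service ran from December 11, 2023 to January 21, 2024, the deadline is extended by 41 days to June 23, 2026.
Nothing else in the chronology tolls or restarts the period.
Filing on April 16, 2026 beat the June 23, 2026 deadline — the action is timely.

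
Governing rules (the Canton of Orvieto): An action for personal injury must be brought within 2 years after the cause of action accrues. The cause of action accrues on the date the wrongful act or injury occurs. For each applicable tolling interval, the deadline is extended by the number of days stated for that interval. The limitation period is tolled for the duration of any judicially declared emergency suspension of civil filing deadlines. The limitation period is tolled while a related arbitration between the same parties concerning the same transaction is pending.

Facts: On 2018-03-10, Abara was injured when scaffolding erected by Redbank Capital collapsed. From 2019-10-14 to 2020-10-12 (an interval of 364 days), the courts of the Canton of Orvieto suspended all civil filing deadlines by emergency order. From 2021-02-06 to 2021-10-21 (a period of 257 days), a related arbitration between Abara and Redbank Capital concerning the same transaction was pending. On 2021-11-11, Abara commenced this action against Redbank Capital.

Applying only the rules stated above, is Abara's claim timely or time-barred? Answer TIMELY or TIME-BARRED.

TIMELY

The limitation period began to run on 2018-03-10.
Adding the 2 years base period to 2018-03-10 gives a deadline of 2020-03-10, before any tolling.
The period was tolled for 364 days by the emergency suspension of filing deadlines (2019-10-14 to 2020-10-12), pushing the deadline to 2021-03-09.
Because the pending related arbitration ran from 2021-02-06 to 2021-10-21, the deadline is extended by 257 days to 2021-11-21.
The 2021-11-11 filing precedes the 2021-11-21 deadline; the claim is timely.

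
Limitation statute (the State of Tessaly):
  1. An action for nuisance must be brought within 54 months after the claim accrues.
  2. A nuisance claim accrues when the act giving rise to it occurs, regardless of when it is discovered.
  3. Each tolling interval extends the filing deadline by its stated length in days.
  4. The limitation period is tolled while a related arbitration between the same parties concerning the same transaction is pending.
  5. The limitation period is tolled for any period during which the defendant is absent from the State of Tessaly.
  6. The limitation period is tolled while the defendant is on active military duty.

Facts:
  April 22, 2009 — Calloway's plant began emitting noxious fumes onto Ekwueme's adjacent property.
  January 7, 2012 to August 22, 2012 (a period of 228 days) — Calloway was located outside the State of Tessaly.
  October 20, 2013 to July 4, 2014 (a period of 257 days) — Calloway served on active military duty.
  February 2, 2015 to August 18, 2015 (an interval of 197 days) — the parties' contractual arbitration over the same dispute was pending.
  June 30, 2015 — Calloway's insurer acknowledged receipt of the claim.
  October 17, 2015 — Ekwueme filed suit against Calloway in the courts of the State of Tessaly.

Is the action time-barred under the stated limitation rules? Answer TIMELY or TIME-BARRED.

TIME-BARRED

The claim accrued on April 22, 2009, the date of the act.
The untolled deadline — 54 months after April 22, 2009 — is October 22, 2013.
The defendant's absence from the jurisdiction from January 7, 2012 to August 22, 2012 tolled the period for 228 days, extending the deadline to June 7, 2014.
The period was tolled for 257 days by the defendant's active military service (October 20, 2013 to July 4, 2014), pushing the deadline to February 19, 2015.
Because the pending related arbitration ran from February 2, 2015 to August 18, 2015, the deadline is extended by 197 days to September 4, 2015.
The other events in the timeline have no effect on the limitation period under the stated rules.
Ekwueme filed on October 17, 2015, after the September 4, 2015 deadline, so the action is time-barred.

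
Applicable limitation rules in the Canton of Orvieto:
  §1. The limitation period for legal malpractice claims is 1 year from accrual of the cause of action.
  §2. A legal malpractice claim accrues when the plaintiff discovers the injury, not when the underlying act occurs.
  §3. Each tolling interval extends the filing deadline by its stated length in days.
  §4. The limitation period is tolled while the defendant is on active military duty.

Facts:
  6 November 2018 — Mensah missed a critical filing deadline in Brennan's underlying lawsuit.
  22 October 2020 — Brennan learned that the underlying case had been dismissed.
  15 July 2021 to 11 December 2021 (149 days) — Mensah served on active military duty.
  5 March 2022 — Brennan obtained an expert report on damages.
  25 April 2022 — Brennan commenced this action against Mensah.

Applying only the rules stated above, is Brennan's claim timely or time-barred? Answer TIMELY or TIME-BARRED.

TIME-BARRED

Accrual is tied to discovery, so the period began on 22 October 2020 rather than on 6 November 2018 when the act occurred.
Adding the 1 year base period to 22 October 2020 gives a deadline of 22 October 2021, before any tolling.
Because the defendant's active military service ran from 15 July 2021 to 11 December 2021, the deadline is extended by 149 days to 20 March 2022.
Nothing else in the chronology tolls or restarts the period.
Brennan filed on 25 April 2022, after the 20 March 2022 deadline, so the action is time-barred.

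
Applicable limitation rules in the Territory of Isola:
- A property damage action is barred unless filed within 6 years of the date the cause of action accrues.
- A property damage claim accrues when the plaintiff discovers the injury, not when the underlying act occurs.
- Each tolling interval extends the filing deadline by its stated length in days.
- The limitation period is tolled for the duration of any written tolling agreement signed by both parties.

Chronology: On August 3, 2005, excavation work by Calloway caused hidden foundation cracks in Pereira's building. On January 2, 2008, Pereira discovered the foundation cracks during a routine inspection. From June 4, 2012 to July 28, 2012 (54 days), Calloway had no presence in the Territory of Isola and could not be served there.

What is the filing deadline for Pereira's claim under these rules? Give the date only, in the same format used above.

January 2, 2014

The claim did not accrue until Pereira discovered the injury on January 2, 2008; the August 3, 2005 act date does not start the clock under the stated rule.
Adding the 6 years base period to January 2, 2008 gives a deadline of January 2, 2014, before any tolling.
The defendant's absence from the jurisdiction from June 4, 2012 to July 28, 2012 does not toll the period, because no stated rule makes the defendant's absence a tolling event.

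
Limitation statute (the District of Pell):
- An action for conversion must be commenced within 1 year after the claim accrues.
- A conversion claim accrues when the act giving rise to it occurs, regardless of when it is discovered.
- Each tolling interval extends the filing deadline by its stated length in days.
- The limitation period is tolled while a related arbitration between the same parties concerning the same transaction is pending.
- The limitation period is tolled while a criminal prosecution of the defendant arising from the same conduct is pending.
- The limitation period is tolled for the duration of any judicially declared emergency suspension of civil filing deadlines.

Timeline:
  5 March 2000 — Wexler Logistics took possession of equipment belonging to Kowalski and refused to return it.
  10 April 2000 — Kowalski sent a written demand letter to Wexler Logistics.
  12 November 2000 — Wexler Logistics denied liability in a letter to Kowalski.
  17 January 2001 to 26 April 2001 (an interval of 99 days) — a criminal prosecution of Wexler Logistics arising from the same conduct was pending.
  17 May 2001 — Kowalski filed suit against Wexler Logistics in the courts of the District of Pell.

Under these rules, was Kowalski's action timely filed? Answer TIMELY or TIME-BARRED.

TIMELY

The claim accrued on 5 March 2000, the date of the act.
Adding the 1 year base period to 5 March 2000 gives a deadline of 5 March 2001, before any tolling.
Because the pending criminal prosecution ran from 17 January 2001 to 26 April 2001, the deadline is extended by 99 days to 12 June 2001.
Nothing else in the chronology tolls or restarts the period.
Filing on 17 May 2001 beat the 12 June 2001 deadline — the action is timely.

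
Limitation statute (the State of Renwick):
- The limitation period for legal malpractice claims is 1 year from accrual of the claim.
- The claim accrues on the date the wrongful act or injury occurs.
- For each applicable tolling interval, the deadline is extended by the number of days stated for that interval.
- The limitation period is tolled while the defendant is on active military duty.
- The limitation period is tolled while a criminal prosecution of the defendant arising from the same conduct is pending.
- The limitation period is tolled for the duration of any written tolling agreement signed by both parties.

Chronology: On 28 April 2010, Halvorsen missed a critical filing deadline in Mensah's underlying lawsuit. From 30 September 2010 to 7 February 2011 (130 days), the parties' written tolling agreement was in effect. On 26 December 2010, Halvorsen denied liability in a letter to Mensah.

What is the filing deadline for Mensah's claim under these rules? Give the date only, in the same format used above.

The limitation period began to run on 28 April 2010.
1 year from 28 April 2010 is 28 April 2011.
The written tolling agreement from 30 September 2010 to 7 February 2011 tolled the period for 130 days, extending the deadline to 5 September 2011.
Nothing else in the chronology tolls or restarts the period.

5 September 2011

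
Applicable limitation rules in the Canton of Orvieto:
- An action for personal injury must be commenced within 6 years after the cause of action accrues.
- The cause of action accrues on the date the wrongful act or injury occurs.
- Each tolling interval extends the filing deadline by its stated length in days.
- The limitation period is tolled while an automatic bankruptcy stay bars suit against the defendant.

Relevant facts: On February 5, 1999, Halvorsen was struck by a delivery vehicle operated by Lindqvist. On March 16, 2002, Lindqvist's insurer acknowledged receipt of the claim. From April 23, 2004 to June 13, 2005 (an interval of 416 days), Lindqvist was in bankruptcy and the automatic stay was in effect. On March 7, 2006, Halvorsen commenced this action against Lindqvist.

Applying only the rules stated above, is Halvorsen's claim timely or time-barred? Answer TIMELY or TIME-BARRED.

TIMELY

The cause of action accrued on February 5, 1999, the date of the act.
The untolled deadline — 6 years after February 5, 1999 — is February 5, 2005.
Because the automatic bankruptcy stay ran from April 23, 2004 to June 13, 2005, the deadline is extended by 416 days to March 28, 2006.
Nothing else in the chronology tolls or restarts the period.
Filing on March 7, 2006 beat the March 28, 2006 deadline — the action is timely.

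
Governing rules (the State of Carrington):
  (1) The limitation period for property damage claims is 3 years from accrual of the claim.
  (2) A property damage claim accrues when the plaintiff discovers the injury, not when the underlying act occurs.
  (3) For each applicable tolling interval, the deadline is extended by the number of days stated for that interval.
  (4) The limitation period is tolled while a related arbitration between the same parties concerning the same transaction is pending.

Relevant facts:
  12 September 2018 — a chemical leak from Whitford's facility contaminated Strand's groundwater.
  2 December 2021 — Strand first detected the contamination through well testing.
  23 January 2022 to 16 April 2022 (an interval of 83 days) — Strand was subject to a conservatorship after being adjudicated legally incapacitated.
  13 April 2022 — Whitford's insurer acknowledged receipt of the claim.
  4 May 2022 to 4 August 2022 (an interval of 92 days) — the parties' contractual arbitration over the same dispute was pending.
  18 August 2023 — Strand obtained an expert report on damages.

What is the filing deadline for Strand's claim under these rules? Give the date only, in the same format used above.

4 March 2025

The claim did not accrue until Strand discovered the injury on 2 December 2021; the 12 September 2018 act date does not start the clock under the stated rule.
The untolled deadline — 3 years after 2 December 2021 — is 2 December 2024.
Because the pending related arbitration ran from 4 May 2022 to 4 August 2022, the deadline is extended by 92 days to 4 March 2025.
The plaintiff's legal incapacity from 23 January 2022 to 16 April 2022 does not toll the period, because no stated rule makes the plaintiff's incapacity a tolling event.
Nothing else in the chronology tolls or restarts the period.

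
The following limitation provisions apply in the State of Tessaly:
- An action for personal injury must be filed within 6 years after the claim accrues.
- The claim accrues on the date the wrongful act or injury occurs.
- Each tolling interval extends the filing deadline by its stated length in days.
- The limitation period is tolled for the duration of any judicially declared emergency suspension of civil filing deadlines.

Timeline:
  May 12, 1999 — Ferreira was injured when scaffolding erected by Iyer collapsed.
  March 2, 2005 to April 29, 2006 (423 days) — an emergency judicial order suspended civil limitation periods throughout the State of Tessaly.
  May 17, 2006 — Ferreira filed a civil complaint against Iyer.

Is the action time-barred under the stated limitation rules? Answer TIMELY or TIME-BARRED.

TIMELY

The claim accrued on May 12, 1999, when the wrongful act occurred.
6 years from May 12, 1999 is May 12, 2005.
The period was tolled for 423 days by the emergency suspension of filing deadlines (March 2, 2005 to April 29, 2006), pushing the deadline to July 9, 2006.
Filing on May 17, 2006 beat the July 9, 2006 deadline — the action is timely.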